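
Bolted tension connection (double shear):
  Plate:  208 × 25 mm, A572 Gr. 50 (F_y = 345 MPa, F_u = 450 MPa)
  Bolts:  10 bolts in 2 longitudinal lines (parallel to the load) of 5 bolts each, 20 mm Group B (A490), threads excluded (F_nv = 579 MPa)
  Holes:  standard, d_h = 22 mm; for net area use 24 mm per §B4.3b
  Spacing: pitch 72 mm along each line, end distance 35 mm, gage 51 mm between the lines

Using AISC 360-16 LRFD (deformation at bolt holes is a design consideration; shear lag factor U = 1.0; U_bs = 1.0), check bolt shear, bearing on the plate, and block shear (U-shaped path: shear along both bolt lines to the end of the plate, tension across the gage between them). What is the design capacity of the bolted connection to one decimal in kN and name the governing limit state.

Bolt shear: A_b = π(20)²/4 = 314.16 mm². φR_n = 0.75 × 579 × 314.16 × 10 × 2 = 2728.5 kN.
Bearing (25 mm plate, F_u = 450 MPa): end bolts L_c = 35 − 22/2 = 24, R_n = min(1.2×24×25×450, 2.4×20×25×450) = 324 kN/bolt; interior L_c = 72 − 22 = 50, R_n = 540 kN/bolt. φR_n = 0.75 × (2×324 + 8×540) = 3726.0 kN.
Block shear: shear path 2×[35+4×72] = 2×323 mm, A_gv = 16150, A_nv = 2×(323 − 4.5×24)×25 = 10750 mm²; tension across gage: (51 − 1×24)×25 = 675 mm². R_n = min(0.6×450×10750, 0.6×345×16150) + 1.0×450×675 = min(2902.5, 3343.1) + 303.75 = 3206.3 kN. φR_n = 0.75 × 3206.3 = 2404.7 kN.
Governing: min(2728.5, 3726.0, 2404.7) = 2404.7 kN → block shear.

2404.7 kN (block shear governs)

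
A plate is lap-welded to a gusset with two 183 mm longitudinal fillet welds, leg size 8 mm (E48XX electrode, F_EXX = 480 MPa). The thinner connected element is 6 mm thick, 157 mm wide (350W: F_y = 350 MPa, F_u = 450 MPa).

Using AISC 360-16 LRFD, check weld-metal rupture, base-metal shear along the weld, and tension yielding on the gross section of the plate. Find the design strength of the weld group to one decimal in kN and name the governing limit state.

296.7 kN (gross-section yield governs)

Weld metal: throat = 0.707×8 = 5.656 mm, L = 2×183 = 366 mm. φR_n = 0.75 × 0.6 × 480 × 5.656 × 366 = 447.1 kN.
Base metal shear (6 mm plate): yield φR_n = 1.0×0.6×350×6×366 = 461.2 kN; rupture φR_n = 0.75×0.6×450×6×366 = 444.7 kN; take 444.7 kN (rupture).
Tension yield (gross): A_g = 157×6 = 942 mm². φR_n = 0.90 × 350 × 942 = 296.7 kN.
Governing: min(447.1, 444.7, 296.7) = 296.7 kN → gross-section yield.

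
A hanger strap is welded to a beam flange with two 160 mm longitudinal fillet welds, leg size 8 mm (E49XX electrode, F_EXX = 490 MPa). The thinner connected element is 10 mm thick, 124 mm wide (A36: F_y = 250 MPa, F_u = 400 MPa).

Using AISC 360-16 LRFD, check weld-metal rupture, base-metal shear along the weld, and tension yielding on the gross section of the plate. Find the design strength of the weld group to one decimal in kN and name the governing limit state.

279.0 kN (gross-section yield governs)

Weld metal: throat = 0.707×8 = 5.656 mm, L = 2×160 = 320 mm. φR_n = 0.75 × 0.6 × 490 × 5.656 × 320 = 399.1 kN.
Base metal shear (10 mm plate): yield φR_n = 1.0×0.6×250×10×320 = 480.0 kN; rupture φR_n = 0.75×0.6×400×10×320 = 576.0 kN; take 480.0 kN (yield).
Tension yield (gross): A_g = 124×10 = 1240 mm². φR_n = 0.90 × 250 × 1240 = 279.0 kN.
Governing: min(399.1, 480.0, 279.0) = 279.0 kN → gross-section yield.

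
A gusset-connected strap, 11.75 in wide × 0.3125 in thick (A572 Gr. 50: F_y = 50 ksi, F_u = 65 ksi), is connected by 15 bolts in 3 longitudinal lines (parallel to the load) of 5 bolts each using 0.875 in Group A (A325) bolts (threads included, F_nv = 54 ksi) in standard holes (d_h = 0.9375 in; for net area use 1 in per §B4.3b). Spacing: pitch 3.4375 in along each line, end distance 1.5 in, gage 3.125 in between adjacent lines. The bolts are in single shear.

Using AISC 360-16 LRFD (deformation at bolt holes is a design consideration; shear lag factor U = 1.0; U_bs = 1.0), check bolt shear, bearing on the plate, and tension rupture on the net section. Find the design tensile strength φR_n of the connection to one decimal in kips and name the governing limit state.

Bolt shear: A_b = π(0.875)²/4 = 0.60132 in². φR_n = 0.75 × 54 × 0.60132 × 15 × 1 = 365.3 kips.
Bearing (0.3125 in plate, F_u = 65 ksi): end bolts L_c = 1.5 − 0.9375/2 = 1.03125, R_n = min(1.2×1.03125×0.3125×65, 2.4×0.875×0.3125×65) = 25.137 kips/bolt; interior L_c = 3.4375 − 0.9375 = 2.5, R_n = 42.656 kips/bolt. φR_n = 0.75 × (3×25.137 + 12×42.656) = 440.5 kips.
Tension rupture (net): A_n = (11.75 − 3×1)×0.3125 = 2.7344 in² (U = 1.0, A_e = A_n). φR_n = 0.75 × 65 × 2.7344 = 133.3 kips.
Governing: min(365.3, 440.5, 133.3) = 133.3 kips → net-section rupture.

133.3 kips (net-section rupture governs)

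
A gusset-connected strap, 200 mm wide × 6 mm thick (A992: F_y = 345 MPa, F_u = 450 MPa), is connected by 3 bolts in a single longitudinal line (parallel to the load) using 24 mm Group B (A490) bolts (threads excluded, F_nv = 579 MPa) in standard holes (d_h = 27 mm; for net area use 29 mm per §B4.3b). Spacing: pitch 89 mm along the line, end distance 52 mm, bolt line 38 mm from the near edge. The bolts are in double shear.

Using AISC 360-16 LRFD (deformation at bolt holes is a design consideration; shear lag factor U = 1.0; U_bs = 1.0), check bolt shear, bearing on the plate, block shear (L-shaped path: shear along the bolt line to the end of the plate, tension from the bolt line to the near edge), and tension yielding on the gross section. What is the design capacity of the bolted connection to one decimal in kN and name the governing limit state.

Bolt shear: A_b = π(24)²/4 = 452.39 mm². φR_n = 0.75 × 579 × 452.39 × 3 × 2 = 1178.7 kN.
Bearing (6 mm plate, F_u = 450 MPa): end bolts L_c = 52 − 27/2 = 38.5, R_n = min(1.2×38.5×6×450, 2.4×24×6×450) = 124.74 kN/bolt; interior L_c = 89 − 27 = 62, R_n = 155.52 kN/bolt. φR_n = 0.75 × (1×124.74 + 2×155.52) = 326.8 kN.
Block shear: shear path 1×[52+2×89] = 1×230 mm, A_gv = 1380, A_nv = 1×(230 − 2.5×29)×6 = 945 mm²; tension to near edge: (38 − 0.5×29)×6 = 141 mm². R_n = min(0.6×450×945, 0.6×345×1380) + 1.0×450×141 = min(255.15, 285.66) + 63.45 = 318.6 kN. φR_n = 0.75 × 318.6 = 239.0 kN.
Tension yield (gross): A_g = 200×6 = 1200 mm². φR_n = 0.90 × 345 × 1200 = 372.6 kN.
Governing: min(1178.7, 326.8, 239.0, 372.6) = 239.0 kN → block shear.

239.0 kN (block shear governs)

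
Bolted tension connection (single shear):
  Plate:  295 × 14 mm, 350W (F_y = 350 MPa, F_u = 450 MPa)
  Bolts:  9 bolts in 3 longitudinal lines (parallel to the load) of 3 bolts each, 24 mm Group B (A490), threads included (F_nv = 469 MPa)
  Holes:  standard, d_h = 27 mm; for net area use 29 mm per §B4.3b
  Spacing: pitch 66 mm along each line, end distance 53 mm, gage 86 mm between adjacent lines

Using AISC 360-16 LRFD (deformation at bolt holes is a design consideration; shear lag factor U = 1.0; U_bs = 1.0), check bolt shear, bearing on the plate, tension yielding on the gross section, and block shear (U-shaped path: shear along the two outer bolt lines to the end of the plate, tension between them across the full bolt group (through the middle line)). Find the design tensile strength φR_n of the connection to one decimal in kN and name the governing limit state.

1176.5 kN (block shear governs)

Bolt shear: A_b = π(24)²/4 = 452.39 mm². φR_n = 0.75 × 469 × 452.39 × 9 × 1 = 1432.2 kN.
Bearing (14 mm plate, F_u = 450 MPa): end bolts L_c = 53 − 27/2 = 39.5, R_n = min(1.2×39.5×14×450, 2.4×24×14×450) = 298.62 kN/bolt; interior L_c = 66 − 27 = 39, R_n = 294.84 kN/bolt. φR_n = 0.75 × (3×298.62 + 6×294.84) = 1998.7 kN.
Tension yield (gross): A_g = 295×14 = 4130 mm². φR_n = 0.90 × 350 × 4130 = 1301.0 kN.
Block shear: shear path 2×[53+2×66] = 2×185 mm, A_gv = 5180, A_nv = 2×(185 − 2.5×29)×14 = 3150 mm²; tension across gage: (172 − 2×29)×14 = 1596 mm². R_n = min(0.6×450×3150, 0.6×350×5180) + 1.0×450×1596 = min(850.5, 1087.8) + 718.2 = 1568.7 kN. φR_n = 0.75 × 1568.7 = 1176.5 kN.
Governing: min(1432.2, 1998.7, 1301.0, 1176.5) = 1176.5 kN → block shear.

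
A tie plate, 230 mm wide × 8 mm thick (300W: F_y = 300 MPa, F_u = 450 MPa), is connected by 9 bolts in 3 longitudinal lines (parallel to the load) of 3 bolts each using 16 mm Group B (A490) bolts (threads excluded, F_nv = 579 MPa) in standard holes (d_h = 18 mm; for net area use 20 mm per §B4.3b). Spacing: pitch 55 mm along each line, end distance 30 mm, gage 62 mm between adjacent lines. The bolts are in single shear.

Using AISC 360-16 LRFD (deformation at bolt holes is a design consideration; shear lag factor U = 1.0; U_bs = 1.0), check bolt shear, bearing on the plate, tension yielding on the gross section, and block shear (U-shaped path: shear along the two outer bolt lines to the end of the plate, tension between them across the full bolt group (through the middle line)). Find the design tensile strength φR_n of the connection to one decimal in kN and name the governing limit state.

Bolt shear: A_b = π(16)²/4 = 201.06 mm². φR_n = 0.75 × 579 × 201.06 × 9 × 1 = 785.8 kN.
Bearing (8 mm plate, F_u = 450 MPa): end bolts L_c = 30 − 18/2 = 21, R_n = min(1.2×21×8×450, 2.4×16×8×450) = 90.72 kN/bolt; interior L_c = 55 − 18 = 37, R_n = 138.24 kN/bolt. φR_n = 0.75 × (3×90.72 + 6×138.24) = 826.2 kN.
Tension yield (gross): A_g = 230×8 = 1840 mm². φR_n = 0.90 × 300 × 1840 = 496.8 kN.
Block shear: shear path 2×[30+2×55] = 2×140 mm, A_gv = 2240, A_nv = 2×(140 − 2.5×20)×8 = 1440 mm²; tension across gage: (124 − 2×20)×8 = 672 mm². R_n = min(0.6×450×1440, 0.6×300×2240) + 1.0×450×672 = min(388.8, 403.2) + 302.4 = 691.2 kN. φR_n = 0.75 × 691.2 = 518.4 kN.
Governing: min(785.8, 826.2, 496.8, 518.4) = 496.8 kN → gross-section yield.

496.8 kN (gross-section yield governs)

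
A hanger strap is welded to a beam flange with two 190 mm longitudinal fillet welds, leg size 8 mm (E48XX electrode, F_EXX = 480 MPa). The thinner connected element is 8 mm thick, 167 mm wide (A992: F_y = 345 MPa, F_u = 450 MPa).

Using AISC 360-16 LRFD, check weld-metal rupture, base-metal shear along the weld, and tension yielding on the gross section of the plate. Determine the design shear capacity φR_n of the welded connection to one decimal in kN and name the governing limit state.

414.8 kN (gross-section yield governs)

Weld metal: throat = 0.707×8 = 5.656 mm, L = 2×190 = 380 mm. φR_n = 0.75 × 0.6 × 480 × 5.656 × 380 = 464.2 kN.
Base metal shear (8 mm plate): yield φR_n = 1.0×0.6×345×8×380 = 629.3 kN; rupture φR_n = 0.75×0.6×450×8×380 = 615.6 kN; take 615.6 kN (rupture).
Tension yield (gross): A_g = 167×8 = 1336 mm². φR_n = 0.90 × 345 × 1336 = 414.8 kN.
Governing: min(464.2, 615.6, 414.8) = 414.8 kN → gross-section yield.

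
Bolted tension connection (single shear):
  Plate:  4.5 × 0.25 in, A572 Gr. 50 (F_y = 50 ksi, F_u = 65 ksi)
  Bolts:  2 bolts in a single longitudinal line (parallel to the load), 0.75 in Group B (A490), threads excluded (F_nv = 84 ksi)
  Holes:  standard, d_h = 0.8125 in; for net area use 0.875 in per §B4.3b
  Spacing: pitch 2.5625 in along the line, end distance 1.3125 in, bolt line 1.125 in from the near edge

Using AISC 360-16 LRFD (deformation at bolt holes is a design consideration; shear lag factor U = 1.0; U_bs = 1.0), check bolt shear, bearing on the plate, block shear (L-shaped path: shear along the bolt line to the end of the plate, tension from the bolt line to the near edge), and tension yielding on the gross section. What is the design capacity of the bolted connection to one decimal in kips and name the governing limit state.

Bolt shear: A_b = π(0.75)²/4 = 0.44179 in². φR_n = 0.75 × 84 × 0.44179 × 2 × 1 = 55.7 kips.
Bearing (0.25 in plate, F_u = 65 ksi): end bolts L_c = 1.3125 − 0.8125/2 = 0.90625, R_n = min(1.2×0.90625×0.25×65, 2.4×0.75×0.25×65) = 17.672 kips/bolt; interior L_c = 2.5625 − 0.8125 = 1.75, R_n = 29.25 kips/bolt. φR_n = 0.75 × (1×17.672 + 1×29.25) = 35.2 kips.
Block shear: shear path 1×[1.3125+1×2.5625] = 1×3.875 in, A_gv = 0.96875, A_nv = 1×(3.875 − 1.5×0.875)×0.25 = 0.64063 in²; tension to near edge: (1.125 − 0.5×0.875)×0.25 = 0.17188 in². R_n = min(0.6×65×0.64063, 0.6×50×0.96875) + 1.0×65×0.17188 = min(24.985, 29.063) + 11.172 = 36.157 kips. φR_n = 0.75 × 36.157 = 27.1 kips.
Tension yield (gross): A_g = 4.5×0.25 = 1.125 in². φR_n = 0.90 × 50 × 1.125 = 50.6 kips.
Governing: min(55.7, 35.2, 27.1, 50.6) = 27.1 kips → block shear.

27.1 kips (block shear governs)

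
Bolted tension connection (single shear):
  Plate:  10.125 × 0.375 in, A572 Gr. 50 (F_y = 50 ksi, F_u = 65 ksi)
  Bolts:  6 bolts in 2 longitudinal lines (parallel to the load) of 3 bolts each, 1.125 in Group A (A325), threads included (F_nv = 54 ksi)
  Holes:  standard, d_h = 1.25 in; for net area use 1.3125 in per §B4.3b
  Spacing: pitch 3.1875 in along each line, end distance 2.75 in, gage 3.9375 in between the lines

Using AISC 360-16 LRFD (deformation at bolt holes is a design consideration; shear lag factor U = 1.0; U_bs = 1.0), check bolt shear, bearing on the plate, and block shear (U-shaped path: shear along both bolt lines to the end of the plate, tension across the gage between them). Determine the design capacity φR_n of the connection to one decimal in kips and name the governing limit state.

Bolt shear: A_b = π(1.125)²/4 = 0.99402 in². φR_n = 0.75 × 54 × 0.99402 × 6 × 1 = 241.5 kips.
Bearing (0.375 in plate, F_u = 65 ksi): end bolts L_c = 2.75 − 1.25/2 = 2.125, R_n = min(1.2×2.125×0.375×65, 2.4×1.125×0.375×65) = 62.156 kips/bolt; interior L_c = 3.1875 − 1.25 = 1.9375, R_n = 56.672 kips/bolt. φR_n = 0.75 × (2×62.156 + 4×56.672) = 263.3 kips.
Block shear: shear path 2×[2.75+2×3.1875] = 2×9.125 in, A_gv = 6.8438, A_nv = 2×(9.125 − 2.5×1.3125)×0.375 = 4.3828 in²; tension across gage: (3.9375 − 1×1.3125)×0.375 = 0.98438 in². R_n = min(0.6×65×4.3828, 0.6×50×6.8438) + 1.0×65×0.98438 = min(170.93, 205.31) + 63.985 = 234.92 kips. φR_n = 0.75 × 234.92 = 176.2 kips.
Governing: min(241.5, 263.3, 176.2) = 176.2 kips → block shear.

176.2 kips (block shear governs)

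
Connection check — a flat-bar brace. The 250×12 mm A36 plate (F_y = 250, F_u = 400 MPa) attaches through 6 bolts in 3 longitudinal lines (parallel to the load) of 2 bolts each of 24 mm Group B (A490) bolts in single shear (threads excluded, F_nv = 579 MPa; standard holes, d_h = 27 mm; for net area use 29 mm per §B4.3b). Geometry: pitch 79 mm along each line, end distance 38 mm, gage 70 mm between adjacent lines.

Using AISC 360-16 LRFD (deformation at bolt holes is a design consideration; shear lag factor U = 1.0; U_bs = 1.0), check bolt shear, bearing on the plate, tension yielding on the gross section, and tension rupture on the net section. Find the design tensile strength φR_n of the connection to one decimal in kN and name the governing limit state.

586.8 kN (net-section rupture governs)

Bolt shear: A_b = π(24)²/4 = 452.39 mm². φR_n = 0.75 × 579 × 452.39 × 6 × 1 = 1178.7 kN.
Bearing (12 mm plate, F_u = 400 MPa): end bolts L_c = 38 − 27/2 = 24.5, R_n = min(1.2×24.5×12×400, 2.4×24×12×400) = 141.12 kN/bolt; interior L_c = 79 − 27 = 52, R_n = 276.48 kN/bolt. φR_n = 0.75 × (3×141.12 + 3×276.48) = 939.6 kN.
Tension yield (gross): A_g = 250×12 = 3000 mm². φR_n = 0.90 × 250 × 3000 = 675.0 kN.
Tension rupture (net): A_n = (250 − 3×29)×12 = 1956 mm² (U = 1.0, A_e = A_n). φR_n = 0.75 × 400 × 1956 = 586.8 kN.
Governing: min(1178.7, 939.6, 675.0, 586.8) = 586.8 kN → net-section rupture.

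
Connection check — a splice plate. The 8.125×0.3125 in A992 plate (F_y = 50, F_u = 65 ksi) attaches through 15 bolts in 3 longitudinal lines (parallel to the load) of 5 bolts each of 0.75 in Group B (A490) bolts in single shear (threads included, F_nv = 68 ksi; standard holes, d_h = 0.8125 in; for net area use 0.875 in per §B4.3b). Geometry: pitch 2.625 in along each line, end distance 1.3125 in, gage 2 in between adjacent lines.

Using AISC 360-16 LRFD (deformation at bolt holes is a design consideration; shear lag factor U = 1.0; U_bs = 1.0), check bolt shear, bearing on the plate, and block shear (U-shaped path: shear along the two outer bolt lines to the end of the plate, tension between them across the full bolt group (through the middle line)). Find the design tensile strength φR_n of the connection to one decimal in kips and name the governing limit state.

178.2 kips (block shear governs)

Bolt shear: A_b = π(0.75)²/4 = 0.44179 in². φR_n = 0.75 × 68 × 0.44179 × 15 × 1 = 338.0 kips.
Bearing (0.3125 in plate, F_u = 65 ksi): end bolts L_c = 1.3125 − 0.8125/2 = 0.90625, R_n = min(1.2×0.90625×0.3125×65, 2.4×0.75×0.3125×65) = 22.09 kips/bolt; interior L_c = 2.625 − 0.8125 = 1.8125, R_n = 36.563 kips/bolt. φR_n = 0.75 × (3×22.09 + 12×36.563) = 378.8 kips.
Block shear: shear path 2×[1.3125+4×2.625] = 2×11.8125 in, A_gv = 7.3828, A_nv = 2×(11.8125 − 4.5×0.875)×0.3125 = 4.9219 in²; tension across gage: (4 − 2×0.875)×0.3125 = 0.70313 in². R_n = min(0.6×65×4.9219, 0.6×50×7.3828) + 1.0×65×0.70313 = min(191.95, 221.48) + 45.703 = 237.65 kips. φR_n = 0.75 × 237.65 = 178.2 kips.
Governing: min(338.0, 378.8, 178.2) = 178.2 kips → block shear.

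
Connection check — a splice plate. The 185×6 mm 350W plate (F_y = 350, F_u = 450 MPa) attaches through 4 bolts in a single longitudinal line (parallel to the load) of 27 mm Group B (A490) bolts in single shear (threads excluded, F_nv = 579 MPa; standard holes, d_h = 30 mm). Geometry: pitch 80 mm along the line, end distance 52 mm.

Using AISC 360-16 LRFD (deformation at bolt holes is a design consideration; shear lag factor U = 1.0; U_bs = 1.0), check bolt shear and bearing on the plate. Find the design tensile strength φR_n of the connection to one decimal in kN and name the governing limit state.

454.4 kN (bearing governs)

Bolt shear: A_b = π(27)²/4 = 572.56 mm². φR_n = 0.75 × 579 × 572.56 × 4 × 1 = 994.5 kN.
Bearing (6 mm plate, F_u = 450 MPa): end bolts L_c = 52 − 30/2 = 37, R_n = min(1.2×37×6×450, 2.4×27×6×450) = 119.88 kN/bolt; interior L_c = 80 − 30 = 50, R_n = 162 kN/bolt. φR_n = 0.75 × (1×119.88 + 3×162) = 454.4 kN.
Governing: min(994.5, 454.4) = 454.4 kN → bearing.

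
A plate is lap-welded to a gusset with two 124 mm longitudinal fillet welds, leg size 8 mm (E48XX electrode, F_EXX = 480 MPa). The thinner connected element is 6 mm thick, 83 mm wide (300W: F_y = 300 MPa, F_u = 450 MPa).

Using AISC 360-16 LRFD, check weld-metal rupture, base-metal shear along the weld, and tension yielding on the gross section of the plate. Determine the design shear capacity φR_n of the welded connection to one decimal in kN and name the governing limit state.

134.5 kN (gross-section yield governs)

Weld metal: throat = 0.707×8 = 5.656 mm, L = 2×124 = 248 mm. φR_n = 0.75 × 0.6 × 480 × 5.656 × 248 = 303.0 kN.
Base metal shear (6 mm plate): yield φR_n = 1.0×0.6×300×6×248 = 267.8 kN; rupture φR_n = 0.75×0.6×450×6×248 = 301.3 kN; take 267.8 kN (yield).
Tension yield (gross): A_g = 83×6 = 498 mm². φR_n = 0.90 × 300 × 498 = 134.5 kN.
Governing: min(303.0, 267.8, 134.5) = 134.5 kN → gross-section yield.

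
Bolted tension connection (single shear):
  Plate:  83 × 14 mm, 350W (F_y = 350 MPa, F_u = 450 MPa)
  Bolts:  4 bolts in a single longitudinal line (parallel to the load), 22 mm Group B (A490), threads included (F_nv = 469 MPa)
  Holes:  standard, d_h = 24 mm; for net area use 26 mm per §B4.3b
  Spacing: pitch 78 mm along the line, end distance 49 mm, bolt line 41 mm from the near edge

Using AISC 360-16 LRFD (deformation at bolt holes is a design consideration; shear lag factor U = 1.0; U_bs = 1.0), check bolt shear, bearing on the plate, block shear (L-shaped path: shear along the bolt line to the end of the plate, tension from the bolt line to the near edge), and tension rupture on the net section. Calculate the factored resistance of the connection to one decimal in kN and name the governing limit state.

Bolt shear: A_b = π(22)²/4 = 380.13 mm². φR_n = 0.75 × 469 × 380.13 × 4 × 1 = 534.8 kN.
Bearing (14 mm plate, F_u = 450 MPa): end bolts L_c = 49 − 24/2 = 37, R_n = min(1.2×37×14×450, 2.4×22×14×450) = 279.72 kN/bolt; interior L_c = 78 − 24 = 54, R_n = 332.64 kN/bolt. φR_n = 0.75 × (1×279.72 + 3×332.64) = 958.2 kN.
Block shear: shear path 1×[49+3×78] = 1×283 mm, A_gv = 3962, A_nv = 1×(283 − 3.5×26)×14 = 2688 mm²; tension to near edge: (41 − 0.5×26)×14 = 392 mm². R_n = min(0.6×450×2688, 0.6×350×3962) + 1.0×450×392 = min(725.76, 832.02) + 176.4 = 902.16 kN. φR_n = 0.75 × 902.16 = 676.6 kN.
Tension rupture (net): A_n = (83 − 1×26)×14 = 798 mm² (U = 1.0, A_e = A_n). φR_n = 0.75 × 450 × 798 = 269.3 kN.
Governing: min(534.8, 958.2, 676.6, 269.3) = 269.3 kN → net-section rupture.

269.3 kN (net-section rupture governs)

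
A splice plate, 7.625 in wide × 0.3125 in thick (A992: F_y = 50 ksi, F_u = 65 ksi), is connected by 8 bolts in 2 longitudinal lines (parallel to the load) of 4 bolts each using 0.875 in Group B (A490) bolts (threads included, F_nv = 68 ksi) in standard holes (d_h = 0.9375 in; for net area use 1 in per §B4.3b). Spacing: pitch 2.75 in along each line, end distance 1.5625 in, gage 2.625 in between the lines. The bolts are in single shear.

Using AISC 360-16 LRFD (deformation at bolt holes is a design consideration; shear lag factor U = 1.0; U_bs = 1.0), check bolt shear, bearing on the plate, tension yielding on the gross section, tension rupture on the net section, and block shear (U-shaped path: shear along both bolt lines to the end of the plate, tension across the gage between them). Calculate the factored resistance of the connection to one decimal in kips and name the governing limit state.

Bolt shear: A_b = π(0.875)²/4 = 0.60132 in². φR_n = 0.75 × 68 × 0.60132 × 8 × 1 = 245.3 kips.
Bearing (0.3125 in plate, F_u = 65 ksi): end bolts L_c = 1.5625 − 0.9375/2 = 1.09375, R_n = min(1.2×1.09375×0.3125×65, 2.4×0.875×0.3125×65) = 26.66 kips/bolt; interior L_c = 2.75 − 0.9375 = 1.8125, R_n = 42.656 kips/bolt. φR_n = 0.75 × (2×26.66 + 6×42.656) = 231.9 kips.
Tension yield (gross): A_g = 7.625×0.3125 = 2.3828 in². φR_n = 0.90 × 50 × 2.3828 = 107.2 kips.
Tension rupture (net): A_n = (7.625 − 2×1)×0.3125 = 1.7578 in² (U = 1.0, A_e = A_n). φR_n = 0.75 × 65 × 1.7578 = 85.7 kips.
Block shear: shear path 2×[1.5625+3×2.75] = 2×9.8125 in, A_gv = 6.1328, A_nv = 2×(9.8125 − 3.5×1)×0.3125 = 3.9453 in²; tension across gage: (2.625 − 1×1)×0.3125 = 0.50781 in². R_n = min(0.6×65×3.9453, 0.6×50×6.1328) + 1.0×65×0.50781 = min(153.87, 183.98) + 33.008 = 186.88 kips. φR_n = 0.75 × 186.88 = 140.2 kips.
Governing: min(245.3, 231.9, 107.2, 85.7, 140.2) = 85.7 kips → net-section rupture.

85.7 kips (net-section rupture governs)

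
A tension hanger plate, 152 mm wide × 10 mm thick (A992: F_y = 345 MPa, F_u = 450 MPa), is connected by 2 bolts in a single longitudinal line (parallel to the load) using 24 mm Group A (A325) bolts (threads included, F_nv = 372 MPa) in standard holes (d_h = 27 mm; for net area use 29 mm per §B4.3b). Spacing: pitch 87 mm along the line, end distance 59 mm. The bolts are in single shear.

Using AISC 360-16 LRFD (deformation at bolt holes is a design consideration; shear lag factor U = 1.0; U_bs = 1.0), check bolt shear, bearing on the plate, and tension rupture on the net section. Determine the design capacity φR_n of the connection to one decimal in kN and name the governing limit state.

252.4 kN (bolt shear governs)

Bolt shear: A_b = π(24)²/4 = 452.39 mm². φR_n = 0.75 × 372 × 452.39 × 2 × 1 = 252.4 kN.
Bearing (10 mm plate, F_u = 450 MPa): end bolts L_c = 59 − 27/2 = 45.5, R_n = min(1.2×45.5×10×450, 2.4×24×10×450) = 245.7 kN/bolt; interior L_c = 87 − 27 = 60, R_n = 259.2 kN/bolt. φR_n = 0.75 × (1×245.7 + 1×259.2) = 378.7 kN.
Tension rupture (net): A_n = (152 − 1×29)×10 = 1230 mm² (U = 1.0, A_e = A_n). φR_n = 0.75 × 450 × 1230 = 415.1 kN.
Governing: min(252.4, 378.7, 415.1) = 252.4 kN → bolt shear.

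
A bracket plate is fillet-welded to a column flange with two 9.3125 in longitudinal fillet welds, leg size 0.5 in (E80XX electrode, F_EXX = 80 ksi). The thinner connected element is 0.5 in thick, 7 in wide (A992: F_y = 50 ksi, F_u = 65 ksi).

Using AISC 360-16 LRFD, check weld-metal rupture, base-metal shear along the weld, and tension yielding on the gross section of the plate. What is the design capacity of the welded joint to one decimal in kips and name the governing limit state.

157.5 kips (gross-section yield governs)

Weld metal: throat = 0.707×0.5 = 0.3535 in, L = 2×9.3125 = 18.625 in. φR_n = 0.75 × 0.6 × 80 × 0.3535 × 18.625 = 237.0 kips.
Base metal shear (0.5 in plate): yield φR_n = 1.0×0.6×50×0.5×18.625 = 279.4 kips; rupture φR_n = 0.75×0.6×65×0.5×18.625 = 272.4 kips; take 272.4 kips (rupture).
Tension yield (gross): A_g = 7×0.5 = 3.5 in². φR_n = 0.90 × 50 × 3.5 = 157.5 kips.
Governing: min(237.0, 272.4, 157.5) = 157.5 kips → gross-section yield.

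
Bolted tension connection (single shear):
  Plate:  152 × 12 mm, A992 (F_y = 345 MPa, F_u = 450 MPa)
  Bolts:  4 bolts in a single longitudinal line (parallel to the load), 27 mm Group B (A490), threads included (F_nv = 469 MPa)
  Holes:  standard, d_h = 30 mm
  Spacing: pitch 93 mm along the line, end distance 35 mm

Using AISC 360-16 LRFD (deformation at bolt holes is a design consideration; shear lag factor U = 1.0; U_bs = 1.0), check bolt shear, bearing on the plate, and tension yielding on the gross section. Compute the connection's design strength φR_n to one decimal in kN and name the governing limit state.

566.4 kN (gross-section yield governs)

Bolt shear: A_b = π(27)²/4 = 572.56 mm². φR_n = 0.75 × 469 × 572.56 × 4 × 1 = 805.6 kN.
Bearing (12 mm plate, F_u = 450 MPa): end bolts L_c = 35 − 30/2 = 20, R_n = min(1.2×20×12×450, 2.4×27×12×450) = 129.6 kN/bolt; interior L_c = 93 − 30 = 63, R_n = 349.92 kN/bolt. φR_n = 0.75 × (1×129.6 + 3×349.92) = 884.5 kN.
Tension yield (gross): A_g = 152×12 = 1824 mm². φR_n = 0.90 × 345 × 1824 = 566.4 kN.
Governing: min(805.6, 884.5, 566.4) = 566.4 kN → gross-section yield.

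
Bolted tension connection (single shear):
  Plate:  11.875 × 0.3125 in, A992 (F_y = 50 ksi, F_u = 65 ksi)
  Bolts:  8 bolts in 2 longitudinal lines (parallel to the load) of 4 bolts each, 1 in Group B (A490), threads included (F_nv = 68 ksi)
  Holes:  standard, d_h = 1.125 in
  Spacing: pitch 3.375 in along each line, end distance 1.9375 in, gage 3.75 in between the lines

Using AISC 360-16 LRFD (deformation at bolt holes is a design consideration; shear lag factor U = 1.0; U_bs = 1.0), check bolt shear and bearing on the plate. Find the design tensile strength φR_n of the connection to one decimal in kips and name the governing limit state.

269.6 kips (bearing governs)

Bolt shear: A_b = π(1)²/4 = 0.7854 in². φR_n = 0.75 × 68 × 0.7854 × 8 × 1 = 320.4 kips.
Bearing (0.3125 in plate, F_u = 65 ksi): end bolts L_c = 1.9375 − 1.125/2 = 1.375, R_n = min(1.2×1.375×0.3125×65, 2.4×1×0.3125×65) = 33.516 kips/bolt; interior L_c = 3.375 − 1.125 = 2.25, R_n = 48.75 kips/bolt. φR_n = 0.75 × (2×33.516 + 6×48.75) = 269.6 kips.
Governing: min(320.4, 269.6) = 269.6 kips → bearing.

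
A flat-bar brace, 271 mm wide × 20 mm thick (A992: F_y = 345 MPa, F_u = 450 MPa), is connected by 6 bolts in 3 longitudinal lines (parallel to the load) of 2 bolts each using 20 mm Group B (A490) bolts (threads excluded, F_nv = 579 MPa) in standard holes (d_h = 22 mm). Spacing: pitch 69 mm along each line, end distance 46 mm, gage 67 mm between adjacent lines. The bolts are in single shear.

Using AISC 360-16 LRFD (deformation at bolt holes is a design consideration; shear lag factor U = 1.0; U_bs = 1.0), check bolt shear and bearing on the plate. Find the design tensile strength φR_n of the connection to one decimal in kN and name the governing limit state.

818.5 kN (bolt shear governs)

Bolt shear: A_b = π(20)²/4 = 314.16 mm². φR_n = 0.75 × 579 × 314.16 × 6 × 1 = 818.5 kN.
Bearing (20 mm plate, F_u = 450 MPa): end bolts L_c = 46 − 22/2 = 35, R_n = min(1.2×35×20×450, 2.4×20×20×450) = 378 kN/bolt; interior L_c = 69 − 22 = 47, R_n = 432 kN/bolt. φR_n = 0.75 × (3×378 + 3×432) = 1822.5 kN.
Governing: min(818.5, 1822.5) = 818.5 kN → bolt shear.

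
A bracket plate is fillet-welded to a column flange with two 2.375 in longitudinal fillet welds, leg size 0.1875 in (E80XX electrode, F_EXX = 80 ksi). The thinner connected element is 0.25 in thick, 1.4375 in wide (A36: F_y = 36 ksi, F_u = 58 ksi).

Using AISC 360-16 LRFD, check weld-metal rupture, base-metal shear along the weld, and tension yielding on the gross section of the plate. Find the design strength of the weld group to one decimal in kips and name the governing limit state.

11.6 kips (gross-section yield governs)

Weld metal: throat = 0.707×0.1875 = 0.13256 in, L = 2×2.375 = 4.75 in. φR_n = 0.75 × 0.6 × 80 × 0.13256 × 4.75 = 22.7 kips.
Base metal shear (0.25 in plate): yield φR_n = 1.0×0.6×36×0.25×4.75 = 25.7 kips; rupture φR_n = 0.75×0.6×58×0.25×4.75 = 31.0 kips; take 25.7 kips (yield).
Tension yield (gross): A_g = 1.4375×0.25 = 0.35938 in². φR_n = 0.90 × 36 × 0.35938 = 11.6 kips.
Governing: min(22.7, 25.7, 11.6) = 11.6 kips → gross-section yield.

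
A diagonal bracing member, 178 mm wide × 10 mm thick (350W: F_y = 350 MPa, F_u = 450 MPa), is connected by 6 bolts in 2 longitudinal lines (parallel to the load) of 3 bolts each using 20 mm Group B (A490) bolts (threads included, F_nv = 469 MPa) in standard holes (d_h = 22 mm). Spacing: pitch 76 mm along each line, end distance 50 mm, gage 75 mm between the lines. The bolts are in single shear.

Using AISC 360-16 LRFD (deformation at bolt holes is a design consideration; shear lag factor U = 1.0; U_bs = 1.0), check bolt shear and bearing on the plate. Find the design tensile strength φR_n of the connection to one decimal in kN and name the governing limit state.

663.0 kN (bolt shear governs)

Bolt shear: A_b = π(20)²/4 = 314.16 mm². φR_n = 0.75 × 469 × 314.16 × 6 × 1 = 663.0 kN.
Bearing (10 mm plate, F_u = 450 MPa): end bolts L_c = 50 − 22/2 = 39, R_n = min(1.2×39×10×450, 2.4×20×10×450) = 210.6 kN/bolt; interior L_c = 76 − 22 = 54, R_n = 216 kN/bolt. φR_n = 0.75 × (2×210.6 + 4×216) = 963.9 kN.
Governing: min(663.0, 963.9) = 663.0 kN → bolt shear.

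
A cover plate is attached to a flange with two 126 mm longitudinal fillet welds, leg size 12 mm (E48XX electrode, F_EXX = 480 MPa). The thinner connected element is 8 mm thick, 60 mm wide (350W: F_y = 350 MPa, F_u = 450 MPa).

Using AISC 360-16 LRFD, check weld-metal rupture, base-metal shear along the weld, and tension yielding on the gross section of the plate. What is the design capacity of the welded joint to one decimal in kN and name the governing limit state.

151.2 kN (gross-section yield governs)

Weld metal: throat = 0.707×12 = 8.484 mm, L = 2×126 = 252 mm. φR_n = 0.75 × 0.6 × 480 × 8.484 × 252 = 461.8 kN.
Base metal shear (8 mm plate): yield φR_n = 1.0×0.6×350×8×252 = 423.4 kN; rupture φR_n = 0.75×0.6×450×8×252 = 408.2 kN; take 408.2 kN (rupture).
Tension yield (gross): A_g = 60×8 = 480 mm². φR_n = 0.90 × 350 × 480 = 151.2 kN.
Governing: min(461.8, 408.2, 151.2) = 151.2 kN → gross-section yield.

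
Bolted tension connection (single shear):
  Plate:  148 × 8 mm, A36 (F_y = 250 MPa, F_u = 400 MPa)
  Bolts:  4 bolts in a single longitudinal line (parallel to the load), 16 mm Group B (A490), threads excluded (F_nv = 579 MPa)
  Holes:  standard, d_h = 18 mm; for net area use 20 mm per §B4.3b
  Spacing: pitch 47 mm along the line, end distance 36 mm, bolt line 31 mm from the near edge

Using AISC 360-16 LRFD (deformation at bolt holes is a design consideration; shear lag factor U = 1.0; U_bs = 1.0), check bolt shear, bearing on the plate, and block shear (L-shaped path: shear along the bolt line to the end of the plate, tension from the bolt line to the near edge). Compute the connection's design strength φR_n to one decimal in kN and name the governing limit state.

204.5 kN (block shear governs)

Bolt shear: A_b = π(16)²/4 = 201.06 mm². φR_n = 0.75 × 579 × 201.06 × 4 × 1 = 349.2 kN.
Bearing (8 mm plate, F_u = 400 MPa): end bolts L_c = 36 − 18/2 = 27, R_n = min(1.2×27×8×400, 2.4×16×8×400) = 103.68 kN/bolt; interior L_c = 47 − 18 = 29, R_n = 111.36 kN/bolt. φR_n = 0.75 × (1×103.68 + 3×111.36) = 328.3 kN.
Block shear: shear path 1×[36+3×47] = 1×177 mm, A_gv = 1416, A_nv = 1×(177 − 3.5×20)×8 = 856 mm²; tension to near edge: (31 − 0.5×20)×8 = 168 mm². R_n = min(0.6×400×856, 0.6×250×1416) + 1.0×400×168 = min(205.44, 212.4) + 67.2 = 272.64 kN. φR_n = 0.75 × 272.64 = 204.5 kN.
Governing: min(349.2, 328.3, 204.5) = 204.5 kN → block shear.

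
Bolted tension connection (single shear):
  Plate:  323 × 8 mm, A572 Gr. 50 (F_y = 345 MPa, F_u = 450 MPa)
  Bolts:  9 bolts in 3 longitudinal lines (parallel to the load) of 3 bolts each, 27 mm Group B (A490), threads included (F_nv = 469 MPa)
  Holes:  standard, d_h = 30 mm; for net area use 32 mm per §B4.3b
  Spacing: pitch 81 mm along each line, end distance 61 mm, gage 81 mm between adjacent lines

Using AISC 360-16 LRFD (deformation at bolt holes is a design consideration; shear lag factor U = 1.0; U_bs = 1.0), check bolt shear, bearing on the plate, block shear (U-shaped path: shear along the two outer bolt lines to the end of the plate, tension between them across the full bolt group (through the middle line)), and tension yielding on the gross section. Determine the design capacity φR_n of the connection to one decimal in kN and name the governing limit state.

Bolt shear: A_b = π(27)²/4 = 572.56 mm². φR_n = 0.75 × 469 × 572.56 × 9 × 1 = 1812.6 kN.
Bearing (8 mm plate, F_u = 450 MPa): end bolts L_c = 61 − 30/2 = 46, R_n = min(1.2×46×8×450, 2.4×27×8×450) = 198.72 kN/bolt; interior L_c = 81 − 30 = 51, R_n = 220.32 kN/bolt. φR_n = 0.75 × (3×198.72 + 6×220.32) = 1438.6 kN.
Block shear: shear path 2×[61+2×81] = 2×223 mm, A_gv = 3568, A_nv = 2×(223 − 2.5×32)×8 = 2288 mm²; tension across gage: (162 − 2×32)×8 = 784 mm². R_n = min(0.6×450×2288, 0.6×345×3568) + 1.0×450×784 = min(617.76, 738.58) + 352.8 = 970.56 kN. φR_n = 0.75 × 970.56 = 727.9 kN.
Tension yield (gross): A_g = 323×8 = 2584 mm². φR_n = 0.90 × 345 × 2584 = 802.3 kN.
Governing: min(1812.6, 1438.6, 727.9, 802.3) = 727.9 kN → block shear.

727.9 kN (block shear governs)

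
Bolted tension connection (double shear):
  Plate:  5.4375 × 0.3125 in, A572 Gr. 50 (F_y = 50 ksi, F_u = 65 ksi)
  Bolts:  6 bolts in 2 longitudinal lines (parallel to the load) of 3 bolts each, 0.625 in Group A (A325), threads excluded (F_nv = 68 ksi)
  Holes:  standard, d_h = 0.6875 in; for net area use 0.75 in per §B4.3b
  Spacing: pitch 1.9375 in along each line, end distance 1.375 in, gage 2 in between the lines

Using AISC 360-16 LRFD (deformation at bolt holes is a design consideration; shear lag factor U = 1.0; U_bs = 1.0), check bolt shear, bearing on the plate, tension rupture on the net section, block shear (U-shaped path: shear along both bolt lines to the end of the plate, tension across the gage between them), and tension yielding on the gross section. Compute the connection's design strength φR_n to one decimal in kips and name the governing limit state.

Bolt shear: A_b = π(0.625)²/4 = 0.3068 in². φR_n = 0.75 × 68 × 0.3068 × 6 × 2 = 187.8 kips.
Bearing (0.3125 in plate, F_u = 65 ksi): end bolts L_c = 1.375 − 0.6875/2 = 1.03125, R_n = min(1.2×1.03125×0.3125×65, 2.4×0.625×0.3125×65) = 25.137 kips/bolt; interior L_c = 1.9375 − 0.6875 = 1.25, R_n = 30.469 kips/bolt. φR_n = 0.75 × (2×25.137 + 4×30.469) = 129.1 kips.
Tension rupture (net): A_n = (5.4375 − 2×0.75)×0.3125 = 1.2305 in² (U = 1.0, A_e = A_n). φR_n = 0.75 × 65 × 1.2305 = 60.0 kips.
Block shear: shear path 2×[1.375+2×1.9375] = 2×5.25 in, A_gv = 3.2813, A_nv = 2×(5.25 − 2.5×0.75)×0.3125 = 2.1094 in²; tension across gage: (2 − 1×0.75)×0.3125 = 0.39063 in². R_n = min(0.6×65×2.1094, 0.6×50×3.2813) + 1.0×65×0.39063 = min(82.267, 98.439) + 25.391 = 107.66 kips. φR_n = 0.75 × 107.66 = 80.7 kips.
Tension yield (gross): A_g = 5.4375×0.3125 = 1.6992 in². φR_n = 0.90 × 50 × 1.6992 = 76.5 kips.
Governing: min(187.8, 129.1, 60.0, 80.7, 76.5) = 60.0 kips → net-section rupture.

60.0 kips (net-section rupture governs)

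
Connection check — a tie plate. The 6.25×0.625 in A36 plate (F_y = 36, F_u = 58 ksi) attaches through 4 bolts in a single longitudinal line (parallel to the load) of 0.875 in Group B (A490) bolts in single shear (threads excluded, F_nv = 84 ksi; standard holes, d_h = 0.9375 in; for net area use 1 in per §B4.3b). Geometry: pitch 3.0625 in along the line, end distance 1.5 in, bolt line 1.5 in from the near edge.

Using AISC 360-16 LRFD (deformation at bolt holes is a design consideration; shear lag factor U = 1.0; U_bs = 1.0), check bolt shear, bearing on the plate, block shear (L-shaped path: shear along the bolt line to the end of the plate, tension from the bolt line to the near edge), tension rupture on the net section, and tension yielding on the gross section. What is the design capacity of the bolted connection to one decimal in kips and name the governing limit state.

126.6 kips (gross-section yield governs)

Bolt shear: A_b = π(0.875)²/4 = 0.60132 in². φR_n = 0.75 × 84 × 0.60132 × 4 × 1 = 151.5 kips.
Bearing (0.625 in plate, F_u = 58 ksi): end bolts L_c = 1.5 − 0.9375/2 = 1.03125, R_n = min(1.2×1.03125×0.625×58, 2.4×0.875×0.625×58) = 44.859 kips/bolt; interior L_c = 3.0625 − 0.9375 = 2.125, R_n = 76.125 kips/bolt. φR_n = 0.75 × (1×44.859 + 3×76.125) = 204.9 kips.
Block shear: shear path 1×[1.5+3×3.0625] = 1×10.6875 in, A_gv = 6.6797, A_nv = 1×(10.6875 − 3.5×1)×0.625 = 4.4922 in²; tension to near edge: (1.5 − 0.5×1)×0.625 = 0.625 in². R_n = min(0.6×58×4.4922, 0.6×36×6.6797) + 1.0×58×0.625 = min(156.33, 144.28) + 36.25 = 180.53 kips. φR_n = 0.75 × 180.53 = 135.4 kips.
Tension rupture (net): A_n = (6.25 − 1×1)×0.625 = 3.2813 in² (U = 1.0, A_e = A_n). φR_n = 0.75 × 58 × 3.2813 = 142.7 kips.
Tension yield (gross): A_g = 6.25×0.625 = 3.9063 in². φR_n = 0.90 × 36 × 3.9063 = 126.6 kips.
Governing: min(151.5, 204.9, 135.4, 142.7, 126.6) = 126.6 kips → gross-section yield.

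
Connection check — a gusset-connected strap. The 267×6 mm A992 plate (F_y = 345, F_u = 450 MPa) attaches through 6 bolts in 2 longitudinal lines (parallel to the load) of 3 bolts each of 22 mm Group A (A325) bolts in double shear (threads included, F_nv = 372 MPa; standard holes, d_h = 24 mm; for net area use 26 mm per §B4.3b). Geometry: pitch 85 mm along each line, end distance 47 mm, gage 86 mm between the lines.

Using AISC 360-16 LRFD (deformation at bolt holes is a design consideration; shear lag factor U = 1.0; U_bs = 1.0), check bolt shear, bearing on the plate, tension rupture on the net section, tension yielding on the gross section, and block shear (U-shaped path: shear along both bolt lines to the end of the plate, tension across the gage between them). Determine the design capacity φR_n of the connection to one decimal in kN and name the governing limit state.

435.4 kN (net-section rupture governs)

Bolt shear: A_b = π(22)²/4 = 380.13 mm². φR_n = 0.75 × 372 × 380.13 × 6 × 2 = 1272.7 kN.
Bearing (6 mm plate, F_u = 450 MPa): end bolts L_c = 47 − 24/2 = 35, R_n = min(1.2×35×6×450, 2.4×22×6×450) = 113.4 kN/bolt; interior L_c = 85 − 24 = 61, R_n = 142.56 kN/bolt. φR_n = 0.75 × (2×113.4 + 4×142.56) = 597.8 kN.
Tension rupture (net): A_n = (267 − 2×26)×6 = 1290 mm² (U = 1.0, A_e = A_n). φR_n = 0.75 × 450 × 1290 = 435.4 kN.
Tension yield (gross): A_g = 267×6 = 1602 mm². φR_n = 0.90 × 345 × 1602 = 497.4 kN.
Block shear: shear path 2×[47+2×85] = 2×217 mm, A_gv = 2604, A_nv = 2×(217 − 2.5×26)×6 = 1824 mm²; tension across gage: (86 − 1×26)×6 = 360 mm². R_n = min(0.6×450×1824, 0.6×345×2604) + 1.0×450×360 = min(492.48, 539.03) + 162 = 654.48 kN. φR_n = 0.75 × 654.48 = 490.9 kN.
Governing: min(1272.7, 597.8, 435.4, 497.4, 490.9) = 435.4 kN → net-section rupture.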